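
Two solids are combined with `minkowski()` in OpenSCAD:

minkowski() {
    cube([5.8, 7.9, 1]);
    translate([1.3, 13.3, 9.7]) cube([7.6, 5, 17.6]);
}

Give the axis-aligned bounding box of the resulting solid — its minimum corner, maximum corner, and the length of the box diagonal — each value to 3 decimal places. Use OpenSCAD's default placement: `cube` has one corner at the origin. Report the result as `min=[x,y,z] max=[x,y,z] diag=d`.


A = translate([1.3, 13.3, 9.7]) cube([7.6, 5, 17.6]) → bbox [1.3,13.3,9.7] .. [8.9,18.3,27.3]
B = cube([5.8, 7.9, 1]) → bbox [0,0,0] .. [5.8,7.9,1]
lo = A.lo+B.lo = [1.3+0, 13.3+0, 9.7+0] = [1.300,13.300,9.700]
hi = A.hi+B.hi = [8.9+5.8, 18.3+7.9, 27.3+1] = [14.700,26.200,28.300]
diag = √(13.4²+12.9²+18.6²) = √691.93 = 26.305

min=[1.300,13.300,9.700] max=[14.700,26.200,28.300] diag=26.305


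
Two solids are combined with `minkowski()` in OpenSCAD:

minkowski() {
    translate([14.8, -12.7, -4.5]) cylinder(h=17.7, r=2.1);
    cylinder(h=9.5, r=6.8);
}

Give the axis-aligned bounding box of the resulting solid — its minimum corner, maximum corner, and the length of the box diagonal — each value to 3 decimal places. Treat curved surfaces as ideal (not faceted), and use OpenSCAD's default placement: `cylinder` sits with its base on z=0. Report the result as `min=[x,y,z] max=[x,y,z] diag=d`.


min=[5.900,-21.600,-4.500] max=[23.700,-3.800,22.700] diag=37.061

A = translate([14.8, -12.7, -4.5]) cylinder(h=17.7, r=2.1) → bbox [12.7,-14.8,-4.5] .. [16.9,-10.6,13.2]
B = cylinder(h=9.5, r=6.8) → bbox [-6.8,-6.8,0] .. [6.8,6.8,9.5]
lo = A.lo+B.lo = [12.7-6.8, -14.8-6.8, -4.5+0] = [5.900,-21.600,-4.500]
hi = A.hi+B.hi = [16.9+6.8, -10.6+6.8, 13.2+9.5] = [23.700,-3.800,22.700]
diag = √(17.8²+17.8²+27.2²) = √1373.52 = 37.061


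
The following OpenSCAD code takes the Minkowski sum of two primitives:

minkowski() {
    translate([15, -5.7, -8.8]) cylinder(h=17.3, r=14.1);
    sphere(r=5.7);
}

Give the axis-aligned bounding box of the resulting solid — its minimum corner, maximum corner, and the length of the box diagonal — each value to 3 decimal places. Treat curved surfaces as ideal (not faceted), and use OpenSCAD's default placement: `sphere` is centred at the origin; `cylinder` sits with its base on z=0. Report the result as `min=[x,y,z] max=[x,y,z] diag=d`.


min=[-4.800,-25.500,-14.500] max=[34.800,14.100,14.200] diag=62.929

A = translate([15, -5.7, -8.8]) cylinder(h=17.3, r=14.1) → bbox [0.9,-19.8,-8.8] .. [29.1,8.4,8.5]
B = sphere(r=5.7) → bbox [-5.7,-5.7,-5.7] .. [5.7,5.7,5.7]
lo = A.lo+B.lo = [0.9-5.7, -19.8-5.7, -8.8-5.7] = [-4.800,-25.500,-14.500]
hi = A.hi+B.hi = [29.1+5.7, 8.4+5.7, 8.5+5.7] = [34.800,14.100,14.200]
diag = √(39.6²+39.6²+28.7²) = √3960.01 = 62.929


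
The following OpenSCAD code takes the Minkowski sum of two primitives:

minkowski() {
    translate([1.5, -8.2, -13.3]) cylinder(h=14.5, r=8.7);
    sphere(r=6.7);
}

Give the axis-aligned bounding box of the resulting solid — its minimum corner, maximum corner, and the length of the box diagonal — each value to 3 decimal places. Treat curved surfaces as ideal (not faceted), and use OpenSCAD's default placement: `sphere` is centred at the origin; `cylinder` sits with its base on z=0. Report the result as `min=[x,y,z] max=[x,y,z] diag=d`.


A = translate([1.5, -8.2, -13.3]) cylinder(h=14.5, r=8.7) → bbox [-7.2,-16.9,-13.3] .. [10.2,0.5,1.2]
B = sphere(r=6.7) → bbox [-6.7,-6.7,-6.7] .. [6.7,6.7,6.7]
lo = A.lo+B.lo = [-7.2-6.7, -16.9-6.7, -13.3-6.7] = [-13.900,-23.600,-20.000]
hi = A.hi+B.hi = [10.2+6.7, 0.5+6.7, 1.2+6.7] = [16.900,7.200,7.900]
diag = √(30.8²+30.8²+27.9²) = √2675.69 = 51.727

min=[-13.900,-23.600,-20.000] max=[16.900,7.200,7.900] diag=51.727


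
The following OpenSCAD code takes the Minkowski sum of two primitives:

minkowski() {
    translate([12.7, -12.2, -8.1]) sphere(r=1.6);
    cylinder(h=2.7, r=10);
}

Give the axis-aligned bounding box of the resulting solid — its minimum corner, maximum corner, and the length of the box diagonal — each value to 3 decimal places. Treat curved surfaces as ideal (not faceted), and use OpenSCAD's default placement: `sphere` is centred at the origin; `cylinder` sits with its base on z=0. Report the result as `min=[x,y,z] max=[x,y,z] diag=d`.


min=[1.100,-23.800,-9.700] max=[24.300,-0.600,-3.800] diag=33.336

A = translate([12.7, -12.2, -8.1]) sphere(r=1.6) → bbox [11.1,-13.8,-9.7] .. [14.3,-10.6,-6.5]
B = cylinder(h=2.7, r=10) → bbox [-10,-10,0] .. [10,10,2.7]
lo = A.lo+B.lo = [11.1-10, -13.8-10, -9.7+0] = [1.100,-23.800,-9.700]
hi = A.hi+B.hi = [14.3+10, -10.6+10, -6.5+2.7] = [24.300,-0.600,-3.800]
diag = √(23.2²+23.2²+5.9²) = √1111.29 = 33.336


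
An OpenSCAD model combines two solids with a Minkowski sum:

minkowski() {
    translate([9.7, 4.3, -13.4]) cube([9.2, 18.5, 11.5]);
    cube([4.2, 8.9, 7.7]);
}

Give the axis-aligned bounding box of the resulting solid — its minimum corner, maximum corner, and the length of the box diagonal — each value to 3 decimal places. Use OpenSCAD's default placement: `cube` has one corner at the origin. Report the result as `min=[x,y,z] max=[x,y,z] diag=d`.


min=[9.700,4.300,-13.400] max=[23.100,31.700,5.800] diag=36.041

A = translate([9.7, 4.3, -13.4]) cube([9.2, 18.5, 11.5]) → bbox [9.7,4.3,-13.4] .. [18.9,22.8,-1.9]
B = cube([4.2, 8.9, 7.7]) → bbox [0,0,0] .. [4.2,8.9,7.7]
lo = A.lo+B.lo = [9.7+0, 4.3+0, -13.4+0] = [9.700,4.300,-13.400]
hi = A.hi+B.hi = [18.9+4.2, 22.8+8.9, -1.9+7.7] = [23.100,31.700,5.800]
diag = √(13.4²+27.4²+19.2²) = √1298.96 = 36.041


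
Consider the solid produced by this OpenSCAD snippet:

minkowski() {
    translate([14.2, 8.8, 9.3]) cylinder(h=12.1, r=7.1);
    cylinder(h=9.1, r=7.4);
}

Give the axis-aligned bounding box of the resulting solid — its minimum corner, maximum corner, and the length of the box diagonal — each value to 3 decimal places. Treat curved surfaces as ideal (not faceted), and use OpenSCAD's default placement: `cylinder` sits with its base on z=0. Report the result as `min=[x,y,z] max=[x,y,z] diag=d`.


A = translate([14.2, 8.8, 9.3]) cylinder(h=12.1, r=7.1) → bbox [7.1,1.7,9.3] .. [21.3,15.9,21.4]
B = cylinder(h=9.1, r=7.4) → bbox [-7.4,-7.4,0] .. [7.4,7.4,9.1]
lo = A.lo+B.lo = [7.1-7.4, 1.7-7.4, 9.3+0] = [-0.300,-5.700,9.300]
hi = A.hi+B.hi = [21.3+7.4, 15.9+7.4, 21.4+9.1] = [28.700,23.300,30.500]
diag = √(29²+29²+21.2²) = √2131.44 = 46.168

min=[-0.300,-5.700,9.300] max=[28.700,23.300,30.500] diag=46.168


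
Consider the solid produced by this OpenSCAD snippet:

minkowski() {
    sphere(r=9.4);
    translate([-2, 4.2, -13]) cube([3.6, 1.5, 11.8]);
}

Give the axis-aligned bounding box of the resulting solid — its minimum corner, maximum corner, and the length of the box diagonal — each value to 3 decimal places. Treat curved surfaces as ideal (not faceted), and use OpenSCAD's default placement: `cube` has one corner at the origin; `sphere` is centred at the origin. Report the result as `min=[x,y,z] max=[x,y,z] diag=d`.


min=[-11.400,-5.200,-22.400] max=[11.000,15.100,8.200] diag=43.014

A = translate([-2, 4.2, -13]) cube([3.6, 1.5, 11.8]) → bbox [-2,4.2,-13] .. [1.6,5.7,-1.2]
B = sphere(r=9.4) → bbox [-9.4,-9.4,-9.4] .. [9.4,9.4,9.4]
lo = A.lo+B.lo = [-2-9.4, 4.2-9.4, -13-9.4] = [-11.400,-5.200,-22.400]
hi = A.hi+B.hi = [1.6+9.4, 5.7+9.4, -1.2+9.4] = [11.000,15.100,8.200]
diag = √(22.4²+20.3²+30.6²) = √1850.21 = 43.014


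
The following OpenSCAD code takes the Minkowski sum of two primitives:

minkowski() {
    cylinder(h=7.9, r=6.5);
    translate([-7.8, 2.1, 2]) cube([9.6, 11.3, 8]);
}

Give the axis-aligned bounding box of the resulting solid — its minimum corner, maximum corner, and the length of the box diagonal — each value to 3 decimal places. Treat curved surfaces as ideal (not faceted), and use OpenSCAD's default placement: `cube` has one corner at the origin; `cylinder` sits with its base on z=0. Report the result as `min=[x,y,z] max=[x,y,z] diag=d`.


min=[-14.300,-4.400,2.000] max=[8.300,19.900,17.900] diag=36.798

A = translate([-7.8, 2.1, 2]) cube([9.6, 11.3, 8]) → bbox [-7.8,2.1,2] .. [1.8,13.4,10]
B = cylinder(h=7.9, r=6.5) → bbox [-6.5,-6.5,0] .. [6.5,6.5,7.9]
lo = A.lo+B.lo = [-7.8-6.5, 2.1-6.5, 2+0] = [-14.300,-4.400,2.000]
hi = A.hi+B.hi = [1.8+6.5, 13.4+6.5, 10+7.9] = [8.300,19.900,17.900]
diag = √(22.6²+24.3²+15.9²) = √1354.06 = 36.798


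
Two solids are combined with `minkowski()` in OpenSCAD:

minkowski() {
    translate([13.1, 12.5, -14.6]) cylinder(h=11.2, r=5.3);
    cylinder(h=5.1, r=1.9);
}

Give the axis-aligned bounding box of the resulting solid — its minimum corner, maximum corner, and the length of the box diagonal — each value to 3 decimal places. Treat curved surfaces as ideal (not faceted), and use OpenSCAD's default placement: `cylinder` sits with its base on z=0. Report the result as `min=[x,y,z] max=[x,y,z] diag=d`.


A = translate([13.1, 12.5, -14.6]) cylinder(h=11.2, r=5.3) → bbox [7.8,7.2,-14.6] .. [18.4,17.8,-3.4]
B = cylinder(h=5.1, r=1.9) → bbox [-1.9,-1.9,0] .. [1.9,1.9,5.1]
lo = A.lo+B.lo = [7.8-1.9, 7.2-1.9, -14.6+0] = [5.900,5.300,-14.600]
hi = A.hi+B.hi = [18.4+1.9, 17.8+1.9, -3.4+5.1] = [20.300,19.700,1.700]
diag = √(14.4²+14.4²+16.3²) = √680.41 = 26.085

min=[5.900,5.300,-14.600] max=[20.300,19.700,1.700] diag=26.085


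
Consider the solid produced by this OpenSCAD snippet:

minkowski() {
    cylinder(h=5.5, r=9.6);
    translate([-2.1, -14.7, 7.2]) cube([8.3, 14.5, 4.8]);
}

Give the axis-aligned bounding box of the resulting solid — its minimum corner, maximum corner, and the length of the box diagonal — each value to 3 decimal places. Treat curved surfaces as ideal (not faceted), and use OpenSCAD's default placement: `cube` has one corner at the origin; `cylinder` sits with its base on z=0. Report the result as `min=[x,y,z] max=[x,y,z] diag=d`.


A = translate([-2.1, -14.7, 7.2]) cube([8.3, 14.5, 4.8]) → bbox [-2.1,-14.7,7.2] .. [6.2,-0.2,12]
B = cylinder(h=5.5, r=9.6) → bbox [-9.6,-9.6,0] .. [9.6,9.6,5.5]
lo = A.lo+B.lo = [-2.1-9.6, -14.7-9.6, 7.2+0] = [-11.700,-24.300,7.200]
hi = A.hi+B.hi = [6.2+9.6, -0.2+9.6, 12+5.5] = [15.800,9.400,17.500]
diag = √(27.5²+33.7²+10.3²) = √1998.03 = 44.699

min=[-11.700,-24.300,7.200] max=[15.800,9.400,17.500] diag=44.699


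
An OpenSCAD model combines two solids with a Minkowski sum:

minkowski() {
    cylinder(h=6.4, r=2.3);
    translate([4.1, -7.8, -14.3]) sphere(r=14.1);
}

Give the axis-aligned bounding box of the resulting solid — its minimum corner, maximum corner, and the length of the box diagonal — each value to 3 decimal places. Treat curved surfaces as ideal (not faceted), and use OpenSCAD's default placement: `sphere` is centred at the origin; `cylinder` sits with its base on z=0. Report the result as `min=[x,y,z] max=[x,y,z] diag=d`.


min=[-12.300,-24.200,-28.400] max=[20.500,8.600,6.200] diag=57.869

A = translate([4.1, -7.8, -14.3]) sphere(r=14.1) → bbox [-10,-21.9,-28.4] .. [18.2,6.3,-0.2]
B = cylinder(h=6.4, r=2.3) → bbox [-2.3,-2.3,0] .. [2.3,2.3,6.4]
lo = A.lo+B.lo = [-10-2.3, -21.9-2.3, -28.4+0] = [-12.300,-24.200,-28.400]
hi = A.hi+B.hi = [18.2+2.3, 6.3+2.3, -0.2+6.4] = [20.500,8.600,6.200]
diag = √(32.8²+32.8²+34.6²) = √3348.84 = 57.869


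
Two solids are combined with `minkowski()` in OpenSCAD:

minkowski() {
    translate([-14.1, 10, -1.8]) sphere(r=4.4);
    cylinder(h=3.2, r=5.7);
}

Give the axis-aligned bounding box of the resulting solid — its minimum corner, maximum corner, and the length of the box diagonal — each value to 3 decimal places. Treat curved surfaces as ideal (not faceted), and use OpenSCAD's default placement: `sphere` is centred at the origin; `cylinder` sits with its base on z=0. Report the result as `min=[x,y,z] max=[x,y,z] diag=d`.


A = translate([-14.1, 10, -1.8]) sphere(r=4.4) → bbox [-18.5,5.6,-6.2] .. [-9.7,14.4,2.6]
B = cylinder(h=3.2, r=5.7) → bbox [-5.7,-5.7,0] .. [5.7,5.7,3.2]
lo = A.lo+B.lo = [-18.5-5.7, 5.6-5.7, -6.2+0] = [-24.200,-0.100,-6.200]
hi = A.hi+B.hi = [-9.7+5.7, 14.4+5.7, 2.6+3.2] = [-4.000,20.100,5.800]
diag = √(20.2²+20.2²+12²) = √960.08 = 30.985

min=[-24.200,-0.100,-6.200] max=[-4.000,20.100,5.800] diag=30.985


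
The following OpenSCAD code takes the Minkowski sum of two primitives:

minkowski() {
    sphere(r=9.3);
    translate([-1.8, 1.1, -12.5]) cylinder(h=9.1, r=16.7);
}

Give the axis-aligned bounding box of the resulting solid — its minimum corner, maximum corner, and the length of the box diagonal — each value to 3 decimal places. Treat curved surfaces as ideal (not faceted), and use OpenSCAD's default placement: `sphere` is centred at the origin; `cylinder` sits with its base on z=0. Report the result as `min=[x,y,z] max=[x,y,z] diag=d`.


min=[-27.800,-24.900,-21.800] max=[24.200,27.100,5.900] diag=78.583

A = translate([-1.8, 1.1, -12.5]) cylinder(h=9.1, r=16.7) → bbox [-18.5,-15.6,-12.5] .. [14.9,17.8,-3.4]
B = sphere(r=9.3) → bbox [-9.3,-9.3,-9.3] .. [9.3,9.3,9.3]
lo = A.lo+B.lo = [-18.5-9.3, -15.6-9.3, -12.5-9.3] = [-27.800,-24.900,-21.800]
hi = A.hi+B.hi = [14.9+9.3, 17.8+9.3, -3.4+9.3] = [24.200,27.100,5.900]
diag = √(52²+52²+27.7²) = √6175.29 = 78.583


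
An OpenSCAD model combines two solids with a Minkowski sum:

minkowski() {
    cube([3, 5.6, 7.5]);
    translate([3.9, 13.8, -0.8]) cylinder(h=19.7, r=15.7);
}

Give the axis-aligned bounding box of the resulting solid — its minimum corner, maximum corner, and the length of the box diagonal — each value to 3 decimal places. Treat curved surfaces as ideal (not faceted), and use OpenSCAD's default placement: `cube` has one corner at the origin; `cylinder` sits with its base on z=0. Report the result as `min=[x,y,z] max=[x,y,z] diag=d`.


min=[-11.800,-1.900,-0.800] max=[22.600,35.100,26.400] diag=57.378

A = translate([3.9, 13.8, -0.8]) cylinder(h=19.7, r=15.7) → bbox [-11.8,-1.9,-0.8] .. [19.6,29.5,18.9]
B = cube([3, 5.6, 7.5]) → bbox [0,0,0] .. [3,5.6,7.5]
lo = A.lo+B.lo = [-11.8+0, -1.9+0, -0.8+0] = [-11.800,-1.900,-0.800]
hi = A.hi+B.hi = [19.6+3, 29.5+5.6, 18.9+7.5] = [22.600,35.100,26.400]
diag = √(34.4²+37²+27.2²) = √3292.2 = 57.378


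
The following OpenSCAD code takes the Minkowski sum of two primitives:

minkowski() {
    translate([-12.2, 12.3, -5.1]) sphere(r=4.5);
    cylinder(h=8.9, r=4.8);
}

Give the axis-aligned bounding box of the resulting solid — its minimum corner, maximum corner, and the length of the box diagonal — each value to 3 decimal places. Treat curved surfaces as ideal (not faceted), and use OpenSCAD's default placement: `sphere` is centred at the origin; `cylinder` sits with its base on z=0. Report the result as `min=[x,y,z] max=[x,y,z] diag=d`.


min=[-21.500,3.000,-9.600] max=[-2.900,21.600,8.300] diag=31.817

A = translate([-12.2, 12.3, -5.1]) sphere(r=4.5) → bbox [-16.7,7.8,-9.6] .. [-7.7,16.8,-0.6]
B = cylinder(h=8.9, r=4.8) → bbox [-4.8,-4.8,0] .. [4.8,4.8,8.9]
lo = A.lo+B.lo = [-16.7-4.8, 7.8-4.8, -9.6+0] = [-21.500,3.000,-9.600]
hi = A.hi+B.hi = [-7.7+4.8, 16.8+4.8, -0.6+8.9] = [-2.900,21.600,8.300]
diag = √(18.6²+18.6²+17.9²) = √1012.33 = 31.817


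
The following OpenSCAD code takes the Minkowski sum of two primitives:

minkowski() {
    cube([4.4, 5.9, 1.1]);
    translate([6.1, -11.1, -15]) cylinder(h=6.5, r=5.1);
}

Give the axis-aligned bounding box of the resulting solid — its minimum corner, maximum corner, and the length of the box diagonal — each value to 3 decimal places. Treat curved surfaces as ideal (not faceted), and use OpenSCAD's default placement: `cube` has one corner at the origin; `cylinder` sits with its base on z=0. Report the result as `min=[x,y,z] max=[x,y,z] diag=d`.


A = translate([6.1, -11.1, -15]) cylinder(h=6.5, r=5.1) → bbox [1,-16.2,-15] .. [11.2,-6,-8.5]
B = cube([4.4, 5.9, 1.1]) → bbox [0,0,0] .. [4.4,5.9,1.1]
lo = A.lo+B.lo = [1+0, -16.2+0, -15+0] = [1.000,-16.200,-15.000]
hi = A.hi+B.hi = [11.2+4.4, -6+5.9, -8.5+1.1] = [15.600,-0.100,-7.400]
diag = √(14.6²+16.1²+7.6²) = √530.13 = 23.025

min=[1.000,-16.200,-15.000] max=[15.600,-0.100,-7.400] diag=23.025


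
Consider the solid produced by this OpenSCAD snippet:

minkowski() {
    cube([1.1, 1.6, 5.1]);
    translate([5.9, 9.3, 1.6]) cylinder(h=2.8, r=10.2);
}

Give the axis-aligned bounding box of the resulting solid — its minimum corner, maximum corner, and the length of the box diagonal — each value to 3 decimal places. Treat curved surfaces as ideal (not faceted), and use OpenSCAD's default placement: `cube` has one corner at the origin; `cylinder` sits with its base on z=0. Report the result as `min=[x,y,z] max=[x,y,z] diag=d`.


A = translate([5.9, 9.3, 1.6]) cylinder(h=2.8, r=10.2) → bbox [-4.3,-0.9,1.6] .. [16.1,19.5,4.4]
B = cube([1.1, 1.6, 5.1]) → bbox [0,0,0] .. [1.1,1.6,5.1]
lo = A.lo+B.lo = [-4.3+0, -0.9+0, 1.6+0] = [-4.300,-0.900,1.600]
hi = A.hi+B.hi = [16.1+1.1, 19.5+1.6, 4.4+5.1] = [17.200,21.100,9.500]
diag = √(21.5²+22²+7.9²) = √1008.66 = 31.759

min=[-4.300,-0.900,1.600] max=[17.200,21.100,9.500] diag=31.759


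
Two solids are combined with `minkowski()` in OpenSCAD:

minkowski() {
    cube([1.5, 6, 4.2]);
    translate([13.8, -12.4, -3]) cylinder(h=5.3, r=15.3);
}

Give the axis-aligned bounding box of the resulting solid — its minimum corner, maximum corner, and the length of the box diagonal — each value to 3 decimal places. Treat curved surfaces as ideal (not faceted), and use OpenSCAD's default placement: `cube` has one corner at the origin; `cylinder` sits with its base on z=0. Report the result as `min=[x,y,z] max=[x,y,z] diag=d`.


min=[-1.500,-27.700,-3.000] max=[30.600,8.900,6.500] diag=49.601

A = translate([13.8, -12.4, -3]) cylinder(h=5.3, r=15.3) → bbox [-1.5,-27.7,-3] .. [29.1,2.9,2.3]
B = cube([1.5, 6, 4.2]) → bbox [0,0,0] .. [1.5,6,4.2]
lo = A.lo+B.lo = [-1.5+0, -27.7+0, -3+0] = [-1.500,-27.700,-3.000]
hi = A.hi+B.hi = [29.1+1.5, 2.9+6, 2.3+4.2] = [30.600,8.900,6.500]
diag = √(32.1²+36.6²+9.5²) = √2460.22 = 49.601


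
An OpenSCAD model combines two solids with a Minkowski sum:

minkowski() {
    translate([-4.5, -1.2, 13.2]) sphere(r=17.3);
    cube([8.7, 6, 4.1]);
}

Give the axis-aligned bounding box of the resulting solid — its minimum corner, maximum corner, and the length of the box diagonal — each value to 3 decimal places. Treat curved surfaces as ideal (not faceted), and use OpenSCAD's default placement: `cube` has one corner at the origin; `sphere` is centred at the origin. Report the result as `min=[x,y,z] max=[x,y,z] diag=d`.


min=[-21.800,-18.500,-4.100] max=[21.500,22.100,34.600] diag=70.859

A = translate([-4.5, -1.2, 13.2]) sphere(r=17.3) → bbox [-21.8,-18.5,-4.1] .. [12.8,16.1,30.5]
B = cube([8.7, 6, 4.1]) → bbox [0,0,0] .. [8.7,6,4.1]
lo = A.lo+B.lo = [-21.8+0, -18.5+0, -4.1+0] = [-21.800,-18.500,-4.100]
hi = A.hi+B.hi = [12.8+8.7, 16.1+6, 30.5+4.1] = [21.500,22.100,34.600]
diag = √(43.3²+40.6²+38.7²) = √5020.94 = 70.859


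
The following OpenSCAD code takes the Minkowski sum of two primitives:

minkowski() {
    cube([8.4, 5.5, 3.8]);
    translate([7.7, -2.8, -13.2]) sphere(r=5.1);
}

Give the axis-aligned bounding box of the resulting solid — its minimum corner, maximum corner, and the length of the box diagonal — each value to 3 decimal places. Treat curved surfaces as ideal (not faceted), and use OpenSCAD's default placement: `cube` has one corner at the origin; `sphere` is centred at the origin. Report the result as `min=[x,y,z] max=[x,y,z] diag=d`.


A = translate([7.7, -2.8, -13.2]) sphere(r=5.1) → bbox [2.6,-7.9,-18.3] .. [12.8,2.3,-8.1]
B = cube([8.4, 5.5, 3.8]) → bbox [0,0,0] .. [8.4,5.5,3.8]
lo = A.lo+B.lo = [2.6+0, -7.9+0, -18.3+0] = [2.600,-7.900,-18.300]
hi = A.hi+B.hi = [12.8+8.4, 2.3+5.5, -8.1+3.8] = [21.200,7.800,-4.300]
diag = √(18.6²+15.7²+14²) = √788.45 = 28.079

min=[2.600,-7.900,-18.300] max=[21.200,7.800,-4.300] diag=28.079


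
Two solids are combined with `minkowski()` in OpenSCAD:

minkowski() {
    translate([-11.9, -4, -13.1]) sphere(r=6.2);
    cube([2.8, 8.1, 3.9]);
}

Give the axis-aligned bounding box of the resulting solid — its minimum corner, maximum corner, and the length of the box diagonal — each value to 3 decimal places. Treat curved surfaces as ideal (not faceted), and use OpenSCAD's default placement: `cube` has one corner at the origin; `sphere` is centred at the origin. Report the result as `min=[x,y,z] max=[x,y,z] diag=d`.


A = translate([-11.9, -4, -13.1]) sphere(r=6.2) → bbox [-18.1,-10.2,-19.3] .. [-5.7,2.2,-6.9]
B = cube([2.8, 8.1, 3.9]) → bbox [0,0,0] .. [2.8,8.1,3.9]
lo = A.lo+B.lo = [-18.1+0, -10.2+0, -19.3+0] = [-18.100,-10.200,-19.300]
hi = A.hi+B.hi = [-5.7+2.8, 2.2+8.1, -6.9+3.9] = [-2.900,10.300,-3.000]
diag = √(15.2²+20.5²+16.3²) = √916.98 = 30.282

min=[-18.100,-10.200,-19.300] max=[-2.900,10.300,-3.000] diag=30.282


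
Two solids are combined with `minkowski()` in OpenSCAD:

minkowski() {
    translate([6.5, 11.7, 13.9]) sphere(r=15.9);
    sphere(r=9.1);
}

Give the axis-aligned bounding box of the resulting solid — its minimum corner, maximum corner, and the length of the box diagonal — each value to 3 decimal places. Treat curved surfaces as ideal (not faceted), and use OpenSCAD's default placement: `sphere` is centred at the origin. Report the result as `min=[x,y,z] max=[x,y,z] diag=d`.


A = translate([6.5, 11.7, 13.9]) sphere(r=15.9) → bbox [-9.4,-4.2,-2] .. [22.4,27.6,29.8]
B = sphere(r=9.1) → bbox [-9.1,-9.1,-9.1] .. [9.1,9.1,9.1]
lo = A.lo+B.lo = [-9.4-9.1, -4.2-9.1, -2-9.1] = [-18.500,-13.300,-11.100]
hi = A.hi+B.hi = [22.4+9.1, 27.6+9.1, 29.8+9.1] = [31.500,36.700,38.900]
diag = √(50²+50²+50²) = √7500 = 86.603

min=[-18.500,-13.300,-11.100] max=[31.500,36.700,38.900] diag=86.603


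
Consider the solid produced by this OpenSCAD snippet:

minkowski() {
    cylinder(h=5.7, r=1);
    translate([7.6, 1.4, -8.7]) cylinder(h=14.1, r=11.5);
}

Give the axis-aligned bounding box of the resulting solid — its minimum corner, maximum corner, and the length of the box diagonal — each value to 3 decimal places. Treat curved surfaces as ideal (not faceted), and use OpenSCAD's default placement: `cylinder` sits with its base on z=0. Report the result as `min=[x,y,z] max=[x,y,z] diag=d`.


A = translate([7.6, 1.4, -8.7]) cylinder(h=14.1, r=11.5) → bbox [-3.9,-10.1,-8.7] .. [19.1,12.9,5.4]
B = cylinder(h=5.7, r=1) → bbox [-1,-1,0] .. [1,1,5.7]
lo = A.lo+B.lo = [-3.9-1, -10.1-1, -8.7+0] = [-4.900,-11.100,-8.700]
hi = A.hi+B.hi = [19.1+1, 12.9+1, 5.4+5.7] = [20.100,13.900,11.100]
diag = √(25²+25²+19.8²) = √1642.04 = 40.522

min=[-4.900,-11.100,-8.700] max=[20.100,13.900,11.100] diag=40.522


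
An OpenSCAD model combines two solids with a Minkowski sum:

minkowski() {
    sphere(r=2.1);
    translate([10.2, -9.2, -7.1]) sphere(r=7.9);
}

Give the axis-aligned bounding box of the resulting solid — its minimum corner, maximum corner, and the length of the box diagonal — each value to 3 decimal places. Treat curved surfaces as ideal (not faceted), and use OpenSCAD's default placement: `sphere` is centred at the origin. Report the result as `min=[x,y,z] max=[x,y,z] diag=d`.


min=[0.200,-19.200,-17.100] max=[20.200,0.800,2.900] diag=34.641

A = translate([10.2, -9.2, -7.1]) sphere(r=7.9) → bbox [2.3,-17.1,-15] .. [18.1,-1.3,0.8]
B = sphere(r=2.1) → bbox [-2.1,-2.1,-2.1] .. [2.1,2.1,2.1]
lo = A.lo+B.lo = [2.3-2.1, -17.1-2.1, -15-2.1] = [0.200,-19.200,-17.100]
hi = A.hi+B.hi = [18.1+2.1, -1.3+2.1, 0.8+2.1] = [20.200,0.800,2.900]
diag = √(20²+20²+20²) = √1200 = 34.641


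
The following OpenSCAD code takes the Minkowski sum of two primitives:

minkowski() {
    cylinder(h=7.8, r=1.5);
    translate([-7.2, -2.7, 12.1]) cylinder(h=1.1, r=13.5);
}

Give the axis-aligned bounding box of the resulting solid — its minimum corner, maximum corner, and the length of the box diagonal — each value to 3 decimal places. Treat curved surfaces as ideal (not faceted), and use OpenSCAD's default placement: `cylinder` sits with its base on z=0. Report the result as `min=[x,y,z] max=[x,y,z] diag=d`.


A = translate([-7.2, -2.7, 12.1]) cylinder(h=1.1, r=13.5) → bbox [-20.7,-16.2,12.1] .. [6.3,10.8,13.2]
B = cylinder(h=7.8, r=1.5) → bbox [-1.5,-1.5,0] .. [1.5,1.5,7.8]
lo = A.lo+B.lo = [-20.7-1.5, -16.2-1.5, 12.1+0] = [-22.200,-17.700,12.100]
hi = A.hi+B.hi = [6.3+1.5, 10.8+1.5, 13.2+7.8] = [7.800,12.300,21.000]
diag = √(30²+30²+8.9²) = √1879.21 = 43.350

min=[-22.200,-17.700,12.100] max=[7.800,12.300,21.000] diag=43.350


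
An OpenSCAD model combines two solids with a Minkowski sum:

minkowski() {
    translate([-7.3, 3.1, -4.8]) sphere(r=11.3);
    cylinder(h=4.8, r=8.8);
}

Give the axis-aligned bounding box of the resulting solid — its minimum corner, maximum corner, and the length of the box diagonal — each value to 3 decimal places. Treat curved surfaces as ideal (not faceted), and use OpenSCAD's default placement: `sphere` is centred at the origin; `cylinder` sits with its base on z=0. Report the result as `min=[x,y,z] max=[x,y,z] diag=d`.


A = translate([-7.3, 3.1, -4.8]) sphere(r=11.3) → bbox [-18.6,-8.2,-16.1] .. [4,14.4,6.5]
B = cylinder(h=4.8, r=8.8) → bbox [-8.8,-8.8,0] .. [8.8,8.8,4.8]
lo = A.lo+B.lo = [-18.6-8.8, -8.2-8.8, -16.1+0] = [-27.400,-17.000,-16.100]
hi = A.hi+B.hi = [4+8.8, 14.4+8.8, 6.5+4.8] = [12.800,23.200,11.300]
diag = √(40.2²+40.2²+27.4²) = √3982.84 = 63.110

min=[-27.400,-17.000,-16.100] max=[12.800,23.200,11.300] diag=63.110


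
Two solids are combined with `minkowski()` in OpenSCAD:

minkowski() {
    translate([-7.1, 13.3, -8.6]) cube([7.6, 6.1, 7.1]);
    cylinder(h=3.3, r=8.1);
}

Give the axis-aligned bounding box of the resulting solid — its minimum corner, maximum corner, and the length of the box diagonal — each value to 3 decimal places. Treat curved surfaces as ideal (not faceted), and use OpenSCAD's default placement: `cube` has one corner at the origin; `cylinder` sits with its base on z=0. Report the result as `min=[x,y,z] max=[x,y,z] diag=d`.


min=[-15.200,5.200,-8.600] max=[8.600,27.500,1.800] diag=34.233

A = translate([-7.1, 13.3, -8.6]) cube([7.6, 6.1, 7.1]) → bbox [-7.1,13.3,-8.6] .. [0.5,19.4,-1.5]
B = cylinder(h=3.3, r=8.1) → bbox [-8.1,-8.1,0] .. [8.1,8.1,3.3]
lo = A.lo+B.lo = [-7.1-8.1, 13.3-8.1, -8.6+0] = [-15.200,5.200,-8.600]
hi = A.hi+B.hi = [0.5+8.1, 19.4+8.1, -1.5+3.3] = [8.600,27.500,1.800]
diag = √(23.8²+22.3²+10.4²) = √1171.89 = 34.233


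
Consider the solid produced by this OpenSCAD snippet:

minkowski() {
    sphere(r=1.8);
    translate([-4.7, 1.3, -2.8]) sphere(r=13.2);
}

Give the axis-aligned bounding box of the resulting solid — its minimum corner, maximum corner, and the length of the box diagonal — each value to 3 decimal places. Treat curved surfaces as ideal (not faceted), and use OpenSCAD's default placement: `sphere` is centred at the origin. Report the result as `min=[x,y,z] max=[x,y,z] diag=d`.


min=[-19.700,-13.700,-17.800] max=[10.300,16.300,12.200] diag=51.962

A = translate([-4.7, 1.3, -2.8]) sphere(r=13.2) → bbox [-17.9,-11.9,-16] .. [8.5,14.5,10.4]
B = sphere(r=1.8) → bbox [-1.8,-1.8,-1.8] .. [1.8,1.8,1.8]
lo = A.lo+B.lo = [-17.9-1.8, -11.9-1.8, -16-1.8] = [-19.700,-13.700,-17.800]
hi = A.hi+B.hi = [8.5+1.8, 14.5+1.8, 10.4+1.8] = [10.300,16.300,12.200]
diag = √(30²+30²+30²) = √2700 = 51.962


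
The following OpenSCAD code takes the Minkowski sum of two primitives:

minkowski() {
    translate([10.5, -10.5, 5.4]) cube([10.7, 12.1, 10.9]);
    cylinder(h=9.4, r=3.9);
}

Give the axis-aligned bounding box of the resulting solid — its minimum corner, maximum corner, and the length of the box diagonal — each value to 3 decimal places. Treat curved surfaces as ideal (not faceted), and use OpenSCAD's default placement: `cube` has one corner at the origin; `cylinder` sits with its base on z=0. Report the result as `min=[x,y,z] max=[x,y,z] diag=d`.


A = translate([10.5, -10.5, 5.4]) cube([10.7, 12.1, 10.9]) → bbox [10.5,-10.5,5.4] .. [21.2,1.6,16.3]
B = cylinder(h=9.4, r=3.9) → bbox [-3.9,-3.9,0] .. [3.9,3.9,9.4]
lo = A.lo+B.lo = [10.5-3.9, -10.5-3.9, 5.4+0] = [6.600,-14.400,5.400]
hi = A.hi+B.hi = [21.2+3.9, 1.6+3.9, 16.3+9.4] = [25.100,5.500,25.700]
diag = √(18.5²+19.9²+20.3²) = √1150.35 = 33.917

min=[6.600,-14.400,5.400] max=[25.100,5.500,25.700] diag=33.917


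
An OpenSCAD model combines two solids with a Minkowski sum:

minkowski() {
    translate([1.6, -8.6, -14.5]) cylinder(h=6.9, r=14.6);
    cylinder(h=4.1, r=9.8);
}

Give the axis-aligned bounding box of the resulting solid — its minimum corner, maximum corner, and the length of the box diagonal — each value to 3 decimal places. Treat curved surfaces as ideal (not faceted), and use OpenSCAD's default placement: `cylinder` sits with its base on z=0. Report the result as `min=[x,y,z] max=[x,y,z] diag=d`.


A = translate([1.6, -8.6, -14.5]) cylinder(h=6.9, r=14.6) → bbox [-13,-23.2,-14.5] .. [16.2,6,-7.6]
B = cylinder(h=4.1, r=9.8) → bbox [-9.8,-9.8,0] .. [9.8,9.8,4.1]
lo = A.lo+B.lo = [-13-9.8, -23.2-9.8, -14.5+0] = [-22.800,-33.000,-14.500]
hi = A.hi+B.hi = [16.2+9.8, 6+9.8, -7.6+4.1] = [26.000,15.800,-3.500]
diag = √(48.8²+48.8²+11²) = √4883.88 = 69.885

min=[-22.800,-33.000,-14.500] max=[26.000,15.800,-3.500] diag=69.885


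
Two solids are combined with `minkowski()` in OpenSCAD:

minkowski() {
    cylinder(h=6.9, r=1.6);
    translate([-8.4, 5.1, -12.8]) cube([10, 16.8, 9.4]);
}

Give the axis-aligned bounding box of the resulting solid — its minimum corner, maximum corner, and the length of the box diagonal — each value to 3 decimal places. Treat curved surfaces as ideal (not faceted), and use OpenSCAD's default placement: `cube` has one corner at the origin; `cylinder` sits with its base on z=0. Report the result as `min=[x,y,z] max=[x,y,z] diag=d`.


min=[-10.000,3.500,-12.800] max=[3.200,23.500,3.500] diag=28.982

A = translate([-8.4, 5.1, -12.8]) cube([10, 16.8, 9.4]) → bbox [-8.4,5.1,-12.8] .. [1.6,21.9,-3.4]
B = cylinder(h=6.9, r=1.6) → bbox [-1.6,-1.6,0] .. [1.6,1.6,6.9]
lo = A.lo+B.lo = [-8.4-1.6, 5.1-1.6, -12.8+0] = [-10.000,3.500,-12.800]
hi = A.hi+B.hi = [1.6+1.6, 21.9+1.6, -3.4+6.9] = [3.200,23.500,3.500]
diag = √(13.2²+20²+16.3²) = √839.93 = 28.982


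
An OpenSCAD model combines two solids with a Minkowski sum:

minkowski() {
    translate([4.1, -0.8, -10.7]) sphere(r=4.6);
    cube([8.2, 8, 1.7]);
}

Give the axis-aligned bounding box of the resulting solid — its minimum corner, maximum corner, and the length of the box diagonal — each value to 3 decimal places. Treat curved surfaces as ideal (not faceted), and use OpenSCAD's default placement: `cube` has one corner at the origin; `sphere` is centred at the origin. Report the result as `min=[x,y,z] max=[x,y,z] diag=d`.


min=[-0.500,-5.400,-15.300] max=[16.900,11.800,-4.400] diag=26.785

A = translate([4.1, -0.8, -10.7]) sphere(r=4.6) → bbox [-0.5,-5.4,-15.3] .. [8.7,3.8,-6.1]
B = cube([8.2, 8, 1.7]) → bbox [0,0,0] .. [8.2,8,1.7]
lo = A.lo+B.lo = [-0.5+0, -5.4+0, -15.3+0] = [-0.500,-5.400,-15.300]
hi = A.hi+B.hi = [8.7+8.2, 3.8+8, -6.1+1.7] = [16.900,11.800,-4.400]
diag = √(17.4²+17.2²+10.9²) = √717.41 = 26.785


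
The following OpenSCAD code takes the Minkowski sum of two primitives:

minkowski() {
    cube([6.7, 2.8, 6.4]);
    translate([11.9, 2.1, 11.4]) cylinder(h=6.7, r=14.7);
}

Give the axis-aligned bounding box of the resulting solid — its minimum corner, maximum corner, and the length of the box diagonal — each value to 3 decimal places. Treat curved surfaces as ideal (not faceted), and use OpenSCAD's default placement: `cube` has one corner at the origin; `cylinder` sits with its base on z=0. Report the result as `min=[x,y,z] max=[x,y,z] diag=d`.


min=[-2.800,-12.600,11.400] max=[33.300,19.600,24.500] diag=50.116

A = translate([11.9, 2.1, 11.4]) cylinder(h=6.7, r=14.7) → bbox [-2.8,-12.6,11.4] .. [26.6,16.8,18.1]
B = cube([6.7, 2.8, 6.4]) → bbox [0,0,0] .. [6.7,2.8,6.4]
lo = A.lo+B.lo = [-2.8+0, -12.6+0, 11.4+0] = [-2.800,-12.600,11.400]
hi = A.hi+B.hi = [26.6+6.7, 16.8+2.8, 18.1+6.4] = [33.300,19.600,24.500]
diag = √(36.1²+32.2²+13.1²) = √2511.66 = 50.116


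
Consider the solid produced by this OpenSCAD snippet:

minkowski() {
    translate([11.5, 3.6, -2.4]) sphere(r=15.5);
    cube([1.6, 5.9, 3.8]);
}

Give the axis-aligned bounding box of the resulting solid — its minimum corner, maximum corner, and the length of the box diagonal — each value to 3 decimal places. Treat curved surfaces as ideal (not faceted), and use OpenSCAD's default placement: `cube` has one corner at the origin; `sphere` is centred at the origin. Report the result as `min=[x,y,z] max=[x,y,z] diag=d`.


min=[-4.000,-11.900,-17.900] max=[28.600,25.000,16.900] diag=60.294

A = translate([11.5, 3.6, -2.4]) sphere(r=15.5) → bbox [-4,-11.9,-17.9] .. [27,19.1,13.1]
B = cube([1.6, 5.9, 3.8]) → bbox [0,0,0] .. [1.6,5.9,3.8]
lo = A.lo+B.lo = [-4+0, -11.9+0, -17.9+0] = [-4.000,-11.900,-17.900]
hi = A.hi+B.hi = [27+1.6, 19.1+5.9, 13.1+3.8] = [28.600,25.000,16.900]
diag = √(32.6²+36.9²+34.8²) = √3635.41 = 60.294


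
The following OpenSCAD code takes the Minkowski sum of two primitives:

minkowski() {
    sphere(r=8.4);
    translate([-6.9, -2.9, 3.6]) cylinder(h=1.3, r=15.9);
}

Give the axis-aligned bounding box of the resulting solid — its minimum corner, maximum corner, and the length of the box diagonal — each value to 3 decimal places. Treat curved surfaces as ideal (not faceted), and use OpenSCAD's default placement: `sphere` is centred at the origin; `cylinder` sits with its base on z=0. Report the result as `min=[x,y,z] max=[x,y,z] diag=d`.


A = translate([-6.9, -2.9, 3.6]) cylinder(h=1.3, r=15.9) → bbox [-22.8,-18.8,3.6] .. [9,13,4.9]
B = sphere(r=8.4) → bbox [-8.4,-8.4,-8.4] .. [8.4,8.4,8.4]
lo = A.lo+B.lo = [-22.8-8.4, -18.8-8.4, 3.6-8.4] = [-31.200,-27.200,-4.800]
hi = A.hi+B.hi = [9+8.4, 13+8.4, 4.9+8.4] = [17.400,21.400,13.300]
diag = √(48.6²+48.6²+18.1²) = √5051.53 = 71.074

min=[-31.200,-27.200,-4.800] max=[17.400,21.400,13.300] diag=71.074


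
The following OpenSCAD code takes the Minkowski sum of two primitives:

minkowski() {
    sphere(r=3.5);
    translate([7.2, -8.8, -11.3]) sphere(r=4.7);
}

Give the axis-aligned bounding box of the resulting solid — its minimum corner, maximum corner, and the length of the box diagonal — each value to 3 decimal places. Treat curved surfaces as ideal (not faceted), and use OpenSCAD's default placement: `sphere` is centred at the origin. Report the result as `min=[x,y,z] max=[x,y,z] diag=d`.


min=[-1.000,-17.000,-19.500] max=[15.400,-0.600,-3.100] diag=28.406

A = translate([7.2, -8.8, -11.3]) sphere(r=4.7) → bbox [2.5,-13.5,-16] .. [11.9,-4.1,-6.6]
B = sphere(r=3.5) → bbox [-3.5,-3.5,-3.5] .. [3.5,3.5,3.5]
lo = A.lo+B.lo = [2.5-3.5, -13.5-3.5, -16-3.5] = [-1.000,-17.000,-19.500]
hi = A.hi+B.hi = [11.9+3.5, -4.1+3.5, -6.6+3.5] = [15.400,-0.600,-3.100]
diag = √(16.4²+16.4²+16.4²) = √806.88 = 28.406


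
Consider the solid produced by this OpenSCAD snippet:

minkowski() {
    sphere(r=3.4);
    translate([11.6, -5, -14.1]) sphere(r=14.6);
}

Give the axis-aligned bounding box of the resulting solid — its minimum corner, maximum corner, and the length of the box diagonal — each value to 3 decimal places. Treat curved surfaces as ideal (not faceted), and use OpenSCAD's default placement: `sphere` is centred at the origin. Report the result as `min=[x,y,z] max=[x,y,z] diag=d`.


A = translate([11.6, -5, -14.1]) sphere(r=14.6) → bbox [-3,-19.6,-28.7] .. [26.2,9.6,0.5]
B = sphere(r=3.4) → bbox [-3.4,-3.4,-3.4] .. [3.4,3.4,3.4]
lo = A.lo+B.lo = [-3-3.4, -19.6-3.4, -28.7-3.4] = [-6.400,-23.000,-32.100]
hi = A.hi+B.hi = [26.2+3.4, 9.6+3.4, 0.5+3.4] = [29.600,13.000,3.900]
diag = √(36²+36²+36²) = √3888 = 62.354

min=[-6.400,-23.000,-32.100] max=[29.600,13.000,3.900] diag=62.354


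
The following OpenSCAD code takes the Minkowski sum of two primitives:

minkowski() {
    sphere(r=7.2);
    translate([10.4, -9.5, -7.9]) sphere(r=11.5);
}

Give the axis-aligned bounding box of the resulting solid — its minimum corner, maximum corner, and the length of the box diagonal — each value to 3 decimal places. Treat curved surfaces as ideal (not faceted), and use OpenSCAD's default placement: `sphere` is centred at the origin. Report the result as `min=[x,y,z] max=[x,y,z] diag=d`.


min=[-8.300,-28.200,-26.600] max=[29.100,9.200,10.800] diag=64.779

A = translate([10.4, -9.5, -7.9]) sphere(r=11.5) → bbox [-1.1,-21,-19.4] .. [21.9,2,3.6]
B = sphere(r=7.2) → bbox [-7.2,-7.2,-7.2] .. [7.2,7.2,7.2]
lo = A.lo+B.lo = [-1.1-7.2, -21-7.2, -19.4-7.2] = [-8.300,-28.200,-26.600]
hi = A.hi+B.hi = [21.9+7.2, 2+7.2, 3.6+7.2] = [29.100,9.200,10.800]
diag = √(37.4²+37.4²+37.4²) = √4196.28 = 64.779


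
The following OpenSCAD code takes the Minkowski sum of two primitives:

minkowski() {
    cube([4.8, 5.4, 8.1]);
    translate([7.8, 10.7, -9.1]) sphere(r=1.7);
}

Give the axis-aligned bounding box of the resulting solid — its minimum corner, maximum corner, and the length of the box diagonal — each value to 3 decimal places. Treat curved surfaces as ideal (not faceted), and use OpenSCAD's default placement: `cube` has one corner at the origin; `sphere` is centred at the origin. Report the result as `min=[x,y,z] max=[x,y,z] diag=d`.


A = translate([7.8, 10.7, -9.1]) sphere(r=1.7) → bbox [6.1,9,-10.8] .. [9.5,12.4,-7.4]
B = cube([4.8, 5.4, 8.1]) → bbox [0,0,0] .. [4.8,5.4,8.1]
lo = A.lo+B.lo = [6.1+0, 9+0, -10.8+0] = [6.100,9.000,-10.800]
hi = A.hi+B.hi = [9.5+4.8, 12.4+5.4, -7.4+8.1] = [14.300,17.800,0.700]
diag = √(8.2²+8.8²+11.5²) = √276.93 = 16.641

min=[6.100,9.000,-10.800] max=[14.300,17.800,0.700] diag=16.641


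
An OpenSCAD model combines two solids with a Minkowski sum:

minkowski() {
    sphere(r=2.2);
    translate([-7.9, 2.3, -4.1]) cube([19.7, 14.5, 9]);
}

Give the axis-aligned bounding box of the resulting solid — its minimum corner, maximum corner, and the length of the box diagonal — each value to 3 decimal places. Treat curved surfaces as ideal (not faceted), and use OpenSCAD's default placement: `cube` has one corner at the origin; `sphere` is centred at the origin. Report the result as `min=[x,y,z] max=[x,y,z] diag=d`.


A = translate([-7.9, 2.3, -4.1]) cube([19.7, 14.5, 9]) → bbox [-7.9,2.3,-4.1] .. [11.8,16.8,4.9]
B = sphere(r=2.2) → bbox [-2.2,-2.2,-2.2] .. [2.2,2.2,2.2]
lo = A.lo+B.lo = [-7.9-2.2, 2.3-2.2, -4.1-2.2] = [-10.100,0.100,-6.300]
hi = A.hi+B.hi = [11.8+2.2, 16.8+2.2, 4.9+2.2] = [14.000,19.000,7.100]
diag = √(24.1²+18.9²+13.4²) = √1117.58 = 33.430

min=[-10.100,0.100,-6.300] max=[14.000,19.000,7.100] diag=33.430


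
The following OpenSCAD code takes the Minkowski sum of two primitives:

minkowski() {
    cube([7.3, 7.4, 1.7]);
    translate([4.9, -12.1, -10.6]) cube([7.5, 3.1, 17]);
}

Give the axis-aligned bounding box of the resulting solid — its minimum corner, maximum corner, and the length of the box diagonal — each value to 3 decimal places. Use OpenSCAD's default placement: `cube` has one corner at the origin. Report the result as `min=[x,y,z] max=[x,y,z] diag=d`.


min=[4.900,-12.100,-10.600] max=[19.700,-1.600,8.100] diag=26.057

A = translate([4.9, -12.1, -10.6]) cube([7.5, 3.1, 17]) → bbox [4.9,-12.1,-10.6] .. [12.4,-9,6.4]
B = cube([7.3, 7.4, 1.7]) → bbox [0,0,0] .. [7.3,7.4,1.7]
lo = A.lo+B.lo = [4.9+0, -12.1+0, -10.6+0] = [4.900,-12.100,-10.600]
hi = A.hi+B.hi = [12.4+7.3, -9+7.4, 6.4+1.7] = [19.700,-1.600,8.100]
diag = √(14.8²+10.5²+18.7²) = √678.98 = 26.057


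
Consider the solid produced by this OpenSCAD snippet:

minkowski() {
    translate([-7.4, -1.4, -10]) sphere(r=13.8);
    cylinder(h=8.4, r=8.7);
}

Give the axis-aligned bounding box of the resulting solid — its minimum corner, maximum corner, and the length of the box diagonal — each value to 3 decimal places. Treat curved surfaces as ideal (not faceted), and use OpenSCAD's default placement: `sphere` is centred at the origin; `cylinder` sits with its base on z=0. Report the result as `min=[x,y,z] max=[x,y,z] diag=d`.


min=[-29.900,-23.900,-23.800] max=[15.100,21.100,12.200] diag=73.116

A = translate([-7.4, -1.4, -10]) sphere(r=13.8) → bbox [-21.2,-15.2,-23.8] .. [6.4,12.4,3.8]
B = cylinder(h=8.4, r=8.7) → bbox [-8.7,-8.7,0] .. [8.7,8.7,8.4]
lo = A.lo+B.lo = [-21.2-8.7, -15.2-8.7, -23.8+0] = [-29.900,-23.900,-23.800]
hi = A.hi+B.hi = [6.4+8.7, 12.4+8.7, 3.8+8.4] = [15.100,21.100,12.200]
diag = √(45²+45²+36²) = √5346 = 73.116
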